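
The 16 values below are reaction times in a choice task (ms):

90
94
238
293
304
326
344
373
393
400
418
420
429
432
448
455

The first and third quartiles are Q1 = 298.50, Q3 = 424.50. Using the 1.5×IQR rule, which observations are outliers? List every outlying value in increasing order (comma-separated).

90, 94

IQR = Q3 − Q1 = 424.50 − 298.50 = 126.00.
Lower fence = Q1 − 1.5·IQR = 298.50 − 189.00 = 109.50.
Upper fence = Q3 + 1.5·IQR = 424.50 + 189.00 = 613.50.
90 < 109.50 → outlier.
94 < 109.50 → outlier.
All remaining values lie within [109.50, 613.50].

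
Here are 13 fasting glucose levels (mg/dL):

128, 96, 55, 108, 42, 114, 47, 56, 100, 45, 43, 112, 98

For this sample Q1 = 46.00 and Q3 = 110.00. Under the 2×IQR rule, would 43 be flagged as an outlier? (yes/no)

no

IQR = Q3 − Q1 = 110.00 − 46.00 = 64.00.
Lower fence = Q1 − 2·IQR = 46.00 − 128.00 = -82.00.
Upper fence = Q3 + 2·IQR = 110.00 + 128.00 = 238.00.
43 lies within [-82.00, 238.00].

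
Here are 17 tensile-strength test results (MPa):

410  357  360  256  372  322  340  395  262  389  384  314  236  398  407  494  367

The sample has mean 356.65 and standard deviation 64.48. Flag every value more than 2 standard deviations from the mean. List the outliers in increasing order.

Cutoffs at x̄ ± 2s: 356.65 ± 2·64.48 = [227.69, 485.61].
494: z = 2.13, |z| > 2 → outlier.
Every other value lies within [227.69, 485.61].

494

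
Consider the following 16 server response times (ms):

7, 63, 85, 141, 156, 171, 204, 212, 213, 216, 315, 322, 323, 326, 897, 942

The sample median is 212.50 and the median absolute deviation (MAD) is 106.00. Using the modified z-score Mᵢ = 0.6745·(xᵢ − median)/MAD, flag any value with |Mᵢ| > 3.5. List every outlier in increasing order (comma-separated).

|Mᵢ| > 3.5 ⇔ |xᵢ − 212.50| > 3.5·106.00/0.6745 = 550.04.
So outliers lie outside [-337.54, 762.54].
897: M = 4.36 → outlier.
942: M = 4.64 → outlier.

897, 942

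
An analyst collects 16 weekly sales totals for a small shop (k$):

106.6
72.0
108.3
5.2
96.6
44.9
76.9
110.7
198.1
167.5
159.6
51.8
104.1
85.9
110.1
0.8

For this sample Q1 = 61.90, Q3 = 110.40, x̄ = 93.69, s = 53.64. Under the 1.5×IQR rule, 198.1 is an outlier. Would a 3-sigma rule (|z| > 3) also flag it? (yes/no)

z = (198.1 − 93.69) / 53.64 = 1.95.
|z| = 1.95 ≤ 3.

no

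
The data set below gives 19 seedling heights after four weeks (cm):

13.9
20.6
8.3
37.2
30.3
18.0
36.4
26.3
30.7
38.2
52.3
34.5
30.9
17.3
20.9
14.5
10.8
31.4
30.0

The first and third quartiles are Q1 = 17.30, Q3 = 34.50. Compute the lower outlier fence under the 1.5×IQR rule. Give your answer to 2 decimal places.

IQR = Q3 − Q1 = 34.50 − 17.30 = 17.20.
Lower fence = Q1 − 1.5·IQR = 17.30 − 25.80 = -8.50.
Upper fence = Q3 + 1.5·IQR = 34.50 + 25.80 = 60.30.

-8.50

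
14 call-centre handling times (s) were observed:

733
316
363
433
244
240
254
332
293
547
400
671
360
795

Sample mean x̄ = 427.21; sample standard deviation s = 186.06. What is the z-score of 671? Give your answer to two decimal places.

z = (671 − 427.21) / 186.06 = 1.31.

1.31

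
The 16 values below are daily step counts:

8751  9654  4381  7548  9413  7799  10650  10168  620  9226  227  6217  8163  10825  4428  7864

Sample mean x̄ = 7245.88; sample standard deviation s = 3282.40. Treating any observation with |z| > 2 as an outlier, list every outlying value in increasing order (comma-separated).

227, 620

Cutoffs at x̄ ± 2s: 7245.88 ± 2·3282.40 = [681.08, 13810.68].
227: z = -2.14, |z| > 2 → outlier.
620: z = -2.02, |z| > 2 → outlier.
Every other value lies within [681.08, 13810.68].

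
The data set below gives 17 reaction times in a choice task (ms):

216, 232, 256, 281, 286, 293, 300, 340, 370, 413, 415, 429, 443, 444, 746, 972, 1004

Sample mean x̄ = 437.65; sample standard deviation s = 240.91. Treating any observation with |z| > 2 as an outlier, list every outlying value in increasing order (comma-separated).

Cutoffs at x̄ ± 2s: 437.65 ± 2·240.91 = [-44.17, 919.47].
972: z = 2.22, |z| > 2 → outlier.
1004: z = 2.35, |z| > 2 → outlier.
Every other value lies within [-44.17, 919.47].

972, 1004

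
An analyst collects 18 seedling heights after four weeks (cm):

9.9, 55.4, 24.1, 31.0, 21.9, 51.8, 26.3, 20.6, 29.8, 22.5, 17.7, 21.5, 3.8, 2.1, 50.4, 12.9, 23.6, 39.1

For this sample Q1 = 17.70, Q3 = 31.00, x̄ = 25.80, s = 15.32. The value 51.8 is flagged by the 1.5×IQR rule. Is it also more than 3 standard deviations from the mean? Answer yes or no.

no

z = (51.8 − 25.80) / 15.32 = 1.70.
|z| = 1.70 ≤ 3.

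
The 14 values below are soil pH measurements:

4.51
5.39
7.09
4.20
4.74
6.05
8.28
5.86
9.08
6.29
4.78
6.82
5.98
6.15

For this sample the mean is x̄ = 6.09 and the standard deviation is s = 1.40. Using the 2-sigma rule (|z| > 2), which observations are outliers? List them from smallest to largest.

Cutoffs at x̄ ± 2s: 6.09 ± 2·1.40 = [3.29, 8.89].
9.08: z = 2.14, |z| > 2 → outlier.
Every other value lies within [3.29, 8.89].

9.08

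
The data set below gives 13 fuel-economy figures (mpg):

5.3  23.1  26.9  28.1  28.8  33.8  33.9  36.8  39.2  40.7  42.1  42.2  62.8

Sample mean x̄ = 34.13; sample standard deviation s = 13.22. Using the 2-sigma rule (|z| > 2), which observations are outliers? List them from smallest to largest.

Cutoffs at x̄ ± 2s: 34.13 ± 2·13.22 = [7.69, 60.57].
5.3: z = -2.18, |z| > 2 → outlier.
62.8: z = 2.17, |z| > 2 → outlier.
Every other value lies within [7.69, 60.57].

5.3, 62.8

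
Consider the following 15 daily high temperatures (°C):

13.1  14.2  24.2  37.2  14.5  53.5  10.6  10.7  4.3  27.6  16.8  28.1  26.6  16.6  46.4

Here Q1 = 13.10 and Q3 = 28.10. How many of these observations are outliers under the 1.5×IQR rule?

IQR = 15.00; fences at 13.10 − 22.50 = -9.40 and 28.10 + 22.50 = 50.60.
Outside the cutoffs: 53.5.

1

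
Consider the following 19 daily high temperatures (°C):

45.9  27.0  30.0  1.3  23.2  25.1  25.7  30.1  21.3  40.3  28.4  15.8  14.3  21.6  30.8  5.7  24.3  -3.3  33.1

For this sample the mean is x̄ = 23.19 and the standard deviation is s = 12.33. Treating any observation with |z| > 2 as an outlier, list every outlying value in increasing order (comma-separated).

-3.3

Cutoffs at x̄ ± 2s: 23.19 ± 2·12.33 = [-1.47, 47.85].
-3.3: z = -2.15, |z| > 2 → outlier.
Every other value lies within [-1.47, 47.85].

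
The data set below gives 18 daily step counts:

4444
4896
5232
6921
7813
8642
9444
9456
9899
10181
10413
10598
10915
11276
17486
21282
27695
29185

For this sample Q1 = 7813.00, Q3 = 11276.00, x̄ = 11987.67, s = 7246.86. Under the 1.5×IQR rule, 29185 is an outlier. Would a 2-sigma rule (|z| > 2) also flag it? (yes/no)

z = (29185 − 11987.67) / 7246.86 = 2.37.
|z| = 2.37 > 2.

yes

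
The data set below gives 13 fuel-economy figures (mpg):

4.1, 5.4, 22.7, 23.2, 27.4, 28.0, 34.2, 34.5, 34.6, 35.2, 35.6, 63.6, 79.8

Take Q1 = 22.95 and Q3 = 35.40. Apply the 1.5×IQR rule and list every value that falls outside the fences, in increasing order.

4.1, 63.6, 79.8

IQR = Q3 − Q1 = 35.40 − 22.95 = 12.45.
Lower fence = Q1 − 1.5·IQR = 22.95 − 18.675 = 4.275.
Upper fence = Q3 + 1.5·IQR = 35.40 + 18.675 = 54.075.
4.1 < 4.275 → outlier.
63.6 > 54.075 → outlier.
79.8 > 54.075 → outlier.
All remaining values lie within [4.275, 54.075].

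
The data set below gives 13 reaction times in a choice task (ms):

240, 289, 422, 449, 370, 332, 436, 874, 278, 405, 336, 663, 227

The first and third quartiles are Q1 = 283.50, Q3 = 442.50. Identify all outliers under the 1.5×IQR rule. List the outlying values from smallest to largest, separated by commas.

IQR = Q3 − Q1 = 442.50 − 283.50 = 159.00.
Lower fence = Q1 − 1.5·IQR = 283.50 − 238.50 = 45.00.
Upper fence = Q3 + 1.5·IQR = 442.50 + 238.50 = 681.00.
874 > 681.00 → outlier.
All remaining values lie within [45.00, 681.00].

874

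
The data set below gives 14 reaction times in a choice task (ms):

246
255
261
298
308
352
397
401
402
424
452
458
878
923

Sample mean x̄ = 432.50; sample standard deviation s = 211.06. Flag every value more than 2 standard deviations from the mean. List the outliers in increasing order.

Cutoffs at x̄ ± 2s: 432.50 ± 2·211.06 = [10.38, 854.62].
878: z = 2.11, |z| > 2 → outlier.
923: z = 2.32, |z| > 2 → outlier.
Every other value lies within [10.38, 854.62].

878, 923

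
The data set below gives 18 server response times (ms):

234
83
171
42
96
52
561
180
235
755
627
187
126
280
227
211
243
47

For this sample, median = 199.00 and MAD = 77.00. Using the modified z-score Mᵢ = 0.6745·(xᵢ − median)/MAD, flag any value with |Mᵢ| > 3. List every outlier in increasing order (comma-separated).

|Mᵢ| > 3 ⇔ |xᵢ − 199.00| > 3·77.00/0.6745 = 342.48.
So outliers lie outside [-143.48, 541.48].
561: M = 3.17 → outlier.
627: M = 3.75 → outlier.
755: M = 4.87 → outlier.

561, 627, 755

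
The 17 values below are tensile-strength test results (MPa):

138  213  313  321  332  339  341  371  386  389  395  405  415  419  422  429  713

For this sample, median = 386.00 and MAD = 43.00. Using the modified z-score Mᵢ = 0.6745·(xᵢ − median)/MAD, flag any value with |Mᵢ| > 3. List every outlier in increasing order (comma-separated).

|Mᵢ| > 3 ⇔ |xᵢ − 386.00| > 3·43.00/0.6745 = 191.25.
So outliers lie outside [194.75, 577.25].
138: M = -3.89 → outlier.
713: M = 5.13 → outlier.

138, 713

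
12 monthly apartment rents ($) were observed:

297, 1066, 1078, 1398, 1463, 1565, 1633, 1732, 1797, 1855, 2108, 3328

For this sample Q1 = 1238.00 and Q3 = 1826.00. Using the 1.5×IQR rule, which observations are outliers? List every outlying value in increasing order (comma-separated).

IQR = Q3 − Q1 = 1826.00 − 1238.00 = 588.00.
Lower fence = Q1 − 1.5·IQR = 1238.00 − 882.00 = 356.00.
Upper fence = Q3 + 1.5·IQR = 1826.00 + 882.00 = 2708.00.
297 < 356.00 → outlier.
3328 > 2708.00 → outlier.
All remaining values lie within [356.00, 2708.00].

297, 3328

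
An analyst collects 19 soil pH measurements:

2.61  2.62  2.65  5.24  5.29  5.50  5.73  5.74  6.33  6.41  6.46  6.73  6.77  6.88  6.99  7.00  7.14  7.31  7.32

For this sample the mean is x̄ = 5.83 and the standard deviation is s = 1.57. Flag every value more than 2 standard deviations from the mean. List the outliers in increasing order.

2.61, 2.62, 2.65

Cutoffs at x̄ ± 2s: 5.83 ± 2·1.57 = [2.69, 8.97].
2.61: z = -2.05, |z| > 2 → outlier.
2.62: z = -2.04, |z| > 2 → outlier.
2.65: z = -2.03, |z| > 2 → outlier.
Every other value lies within [2.69, 8.97].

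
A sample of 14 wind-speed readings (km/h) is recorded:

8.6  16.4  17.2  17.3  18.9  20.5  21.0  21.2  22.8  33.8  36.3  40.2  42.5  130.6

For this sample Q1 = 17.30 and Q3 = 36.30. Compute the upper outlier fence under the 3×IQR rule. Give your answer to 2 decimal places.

93.30

IQR = Q3 − Q1 = 36.30 − 17.30 = 19.00.
Lower fence = Q1 − 3·IQR = 17.30 − 57.00 = -39.70.
Upper fence = Q3 + 3·IQR = 36.30 + 57.00 = 93.30.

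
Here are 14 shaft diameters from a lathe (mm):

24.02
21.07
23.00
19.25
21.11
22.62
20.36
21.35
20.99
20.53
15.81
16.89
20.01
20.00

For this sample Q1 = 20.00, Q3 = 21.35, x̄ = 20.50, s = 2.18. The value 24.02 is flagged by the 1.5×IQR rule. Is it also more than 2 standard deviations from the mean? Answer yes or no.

z = (24.02 − 20.50) / 2.18 = 1.61.
|z| = 1.61 ≤ 2.

no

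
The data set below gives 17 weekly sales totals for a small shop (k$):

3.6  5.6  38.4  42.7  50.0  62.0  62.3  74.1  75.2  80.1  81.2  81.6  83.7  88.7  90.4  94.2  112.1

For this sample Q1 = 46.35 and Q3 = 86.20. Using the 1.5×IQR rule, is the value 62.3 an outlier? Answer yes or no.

no

IQR = Q3 − Q1 = 86.20 − 46.35 = 39.85.
Lower fence = Q1 − 1.5·IQR = 46.35 − 59.775 = -13.425.
Upper fence = Q3 + 1.5·IQR = 86.20 + 59.775 = 145.975.
62.3 lies within [-13.425, 145.975].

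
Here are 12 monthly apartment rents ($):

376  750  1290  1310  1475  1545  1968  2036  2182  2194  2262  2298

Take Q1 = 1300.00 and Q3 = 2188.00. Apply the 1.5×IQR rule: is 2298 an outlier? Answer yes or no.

IQR = Q3 − Q1 = 2188.00 − 1300.00 = 888.00.
Lower fence = Q1 − 1.5·IQR = 1300.00 − 1332.00 = -32.00.
Upper fence = Q3 + 1.5·IQR = 2188.00 + 1332.00 = 3520.00.
2298 lies within [-32.00, 3520.00].

no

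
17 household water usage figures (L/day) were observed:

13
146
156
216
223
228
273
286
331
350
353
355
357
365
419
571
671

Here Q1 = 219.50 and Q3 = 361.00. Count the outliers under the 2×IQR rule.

IQR = 141.50; fences at 219.50 − 283.00 = -63.50 and 361.00 + 283.00 = 644.00.
Outside the cutoffs: 671.

1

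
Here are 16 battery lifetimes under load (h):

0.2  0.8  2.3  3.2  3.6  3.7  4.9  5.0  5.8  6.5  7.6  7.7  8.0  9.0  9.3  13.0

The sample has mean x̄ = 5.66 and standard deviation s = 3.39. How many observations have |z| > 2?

1

Cutoffs: x̄ ± 2s = [-1.12, 12.44].
Outside the cutoffs: 13.0.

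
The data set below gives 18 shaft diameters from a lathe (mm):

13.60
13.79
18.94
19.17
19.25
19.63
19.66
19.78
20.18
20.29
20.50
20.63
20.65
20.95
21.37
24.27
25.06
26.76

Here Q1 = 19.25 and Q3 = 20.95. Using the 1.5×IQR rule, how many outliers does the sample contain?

IQR = 1.70; fences at 19.25 − 2.55 = 16.70 and 20.95 + 2.55 = 23.50.
Outside the cutoffs: 13.60, 13.79, 24.27, 25.06, 26.76.

5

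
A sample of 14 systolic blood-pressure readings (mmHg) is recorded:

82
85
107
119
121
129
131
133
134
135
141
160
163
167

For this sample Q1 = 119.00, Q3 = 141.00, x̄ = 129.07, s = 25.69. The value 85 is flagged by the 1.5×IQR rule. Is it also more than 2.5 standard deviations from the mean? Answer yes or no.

no

z = (85 − 129.07) / 25.69 = -1.72.
|z| = 1.72 ≤ 2.5.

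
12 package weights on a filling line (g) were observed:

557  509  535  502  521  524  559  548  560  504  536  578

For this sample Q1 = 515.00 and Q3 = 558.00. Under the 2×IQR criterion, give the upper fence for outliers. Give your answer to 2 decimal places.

IQR = Q3 − Q1 = 558.00 − 515.00 = 43.00.
Lower fence = Q1 − 2·IQR = 515.00 − 86.00 = 429.00.
Upper fence = Q3 + 2·IQR = 558.00 + 86.00 = 644.00.

644.00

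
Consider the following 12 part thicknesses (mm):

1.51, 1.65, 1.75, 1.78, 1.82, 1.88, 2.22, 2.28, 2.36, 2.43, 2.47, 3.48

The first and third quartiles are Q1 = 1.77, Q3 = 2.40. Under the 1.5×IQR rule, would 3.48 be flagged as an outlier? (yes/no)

IQR = Q3 − Q1 = 2.40 − 1.77 = 0.63.
Lower fence = Q1 − 1.5·IQR = 1.77 − 0.945 = 0.825.
Upper fence = Q3 + 1.5·IQR = 2.40 + 0.945 = 3.345.
3.48 lies above the upper fence.

yes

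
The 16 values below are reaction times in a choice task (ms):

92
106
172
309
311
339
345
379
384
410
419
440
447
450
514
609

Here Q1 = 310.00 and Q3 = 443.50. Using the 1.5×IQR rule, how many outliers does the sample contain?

2

IQR = 133.50; fences at 310.00 − 200.25 = 109.75 and 443.50 + 200.25 = 643.75.
Outside the cutoffs: 92, 106.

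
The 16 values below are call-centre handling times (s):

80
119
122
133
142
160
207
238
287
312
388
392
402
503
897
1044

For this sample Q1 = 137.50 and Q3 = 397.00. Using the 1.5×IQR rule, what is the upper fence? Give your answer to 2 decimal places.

786.25

IQR = Q3 − Q1 = 397.00 − 137.50 = 259.50.
Lower fence = Q1 − 1.5·IQR = 137.50 − 389.25 = -251.75.
Upper fence = Q3 + 1.5·IQR = 397.00 + 389.25 = 786.25.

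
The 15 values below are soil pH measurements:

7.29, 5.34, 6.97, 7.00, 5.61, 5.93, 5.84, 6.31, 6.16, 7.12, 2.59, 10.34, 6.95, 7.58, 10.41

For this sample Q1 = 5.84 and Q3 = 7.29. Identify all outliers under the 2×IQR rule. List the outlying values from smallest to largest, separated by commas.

2.59, 10.34, 10.41

IQR = Q3 − Q1 = 7.29 − 5.84 = 1.45.
Lower fence = Q1 − 2·IQR = 5.84 − 2.90 = 2.94.
Upper fence = Q3 + 2·IQR = 7.29 + 2.90 = 10.19.
2.59 < 2.94 → outlier.
10.34 > 10.19 → outlier.
10.41 > 10.19 → outlier.
All remaining values lie within [2.94, 10.19].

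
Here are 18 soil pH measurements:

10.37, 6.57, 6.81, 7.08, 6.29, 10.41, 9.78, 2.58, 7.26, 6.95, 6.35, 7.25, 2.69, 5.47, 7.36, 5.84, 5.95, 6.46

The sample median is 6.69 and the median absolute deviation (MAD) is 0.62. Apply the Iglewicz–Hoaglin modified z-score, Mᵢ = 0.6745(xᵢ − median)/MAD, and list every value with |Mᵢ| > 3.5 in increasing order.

2.58, 2.69, 10.37, 10.41

|Mᵢ| > 3.5 ⇔ |xᵢ − 6.69| > 3.5·0.62/0.6745 = 3.22.
So outliers lie outside [3.47, 9.91].
2.58: M = -4.47 → outlier.
2.69: M = -4.35 → outlier.
10.37: M = 4.00 → outlier.
10.41: M = 4.05 → outlier.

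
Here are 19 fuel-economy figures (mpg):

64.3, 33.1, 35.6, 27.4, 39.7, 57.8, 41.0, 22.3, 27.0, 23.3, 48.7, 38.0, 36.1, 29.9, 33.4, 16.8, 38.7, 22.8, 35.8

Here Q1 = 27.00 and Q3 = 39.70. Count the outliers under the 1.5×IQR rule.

1

IQR = 12.70; fences at 27.00 − 19.05 = 7.95 and 39.70 + 19.05 = 58.75.
Outside the cutoffs: 64.3.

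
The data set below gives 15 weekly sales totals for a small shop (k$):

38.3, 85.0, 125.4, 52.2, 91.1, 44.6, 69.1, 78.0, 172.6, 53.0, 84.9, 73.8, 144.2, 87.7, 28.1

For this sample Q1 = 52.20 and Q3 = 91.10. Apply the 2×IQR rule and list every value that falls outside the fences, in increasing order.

172.6

IQR = Q3 − Q1 = 91.10 − 52.20 = 38.90.
Lower fence = Q1 − 2·IQR = 52.20 − 77.80 = -25.60.
Upper fence = Q3 + 2·IQR = 91.10 + 77.80 = 168.90.
172.6 > 168.90 → outlier.
All remaining values lie within [-25.60, 168.90].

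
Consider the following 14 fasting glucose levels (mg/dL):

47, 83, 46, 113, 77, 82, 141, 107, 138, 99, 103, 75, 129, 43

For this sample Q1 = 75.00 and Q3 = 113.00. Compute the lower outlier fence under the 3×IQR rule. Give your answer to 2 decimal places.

-39.00

IQR = Q3 − Q1 = 113.00 − 75.00 = 38.00.
Lower fence = Q1 − 3·IQR = 75.00 − 114.00 = -39.00.
Upper fence = Q3 + 3·IQR = 113.00 + 114.00 = 227.00.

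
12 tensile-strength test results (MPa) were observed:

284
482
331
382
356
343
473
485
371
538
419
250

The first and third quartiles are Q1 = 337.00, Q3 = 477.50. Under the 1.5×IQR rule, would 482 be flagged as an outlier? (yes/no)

IQR = Q3 − Q1 = 477.50 − 337.00 = 140.50.
Lower fence = Q1 − 1.5·IQR = 337.00 − 210.75 = 126.25.
Upper fence = Q3 + 1.5·IQR = 477.50 + 210.75 = 688.25.
482 lies within [126.25, 688.25].

no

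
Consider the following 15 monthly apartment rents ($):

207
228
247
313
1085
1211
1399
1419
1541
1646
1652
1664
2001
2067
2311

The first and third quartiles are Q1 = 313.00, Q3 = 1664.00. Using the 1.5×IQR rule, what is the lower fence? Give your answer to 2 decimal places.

IQR = Q3 − Q1 = 1664.00 − 313.00 = 1351.00.
Lower fence = Q1 − 1.5·IQR = 313.00 − 2026.50 = -1713.50.
Upper fence = Q3 + 1.5·IQR = 1664.00 + 2026.50 = 3690.50.

-1713.50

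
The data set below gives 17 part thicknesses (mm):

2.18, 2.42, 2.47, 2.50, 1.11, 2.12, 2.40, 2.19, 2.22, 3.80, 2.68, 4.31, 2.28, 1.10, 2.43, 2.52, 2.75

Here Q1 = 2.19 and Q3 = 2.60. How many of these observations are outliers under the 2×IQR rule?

IQR = 0.41; fences at 2.19 − 0.82 = 1.37 and 2.60 + 0.82 = 3.42.
Outside the cutoffs: 1.10, 1.11, 3.80, 4.31.

4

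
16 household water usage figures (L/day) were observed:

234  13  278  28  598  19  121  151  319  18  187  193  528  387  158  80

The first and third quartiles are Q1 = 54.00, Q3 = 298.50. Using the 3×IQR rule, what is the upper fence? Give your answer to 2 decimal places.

1032.00

IQR = Q3 − Q1 = 298.50 − 54.00 = 244.50.
Lower fence = Q1 − 3·IQR = 54.00 − 733.50 = -679.50.
Upper fence = Q3 + 3·IQR = 298.50 + 733.50 = 1032.00.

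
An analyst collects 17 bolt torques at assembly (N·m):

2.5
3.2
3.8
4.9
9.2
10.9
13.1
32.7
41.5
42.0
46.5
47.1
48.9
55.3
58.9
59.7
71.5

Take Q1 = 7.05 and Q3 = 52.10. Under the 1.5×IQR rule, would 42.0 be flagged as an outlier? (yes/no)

no

IQR = Q3 − Q1 = 52.10 − 7.05 = 45.05.
Lower fence = Q1 − 1.5·IQR = 7.05 − 67.575 = -60.525.
Upper fence = Q3 + 1.5·IQR = 52.10 + 67.575 = 119.675.
42.0 lies within [-60.525, 119.675].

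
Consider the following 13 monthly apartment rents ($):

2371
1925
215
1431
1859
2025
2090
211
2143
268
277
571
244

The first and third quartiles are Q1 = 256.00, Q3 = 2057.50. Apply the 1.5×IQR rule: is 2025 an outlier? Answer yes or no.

IQR = Q3 − Q1 = 2057.50 − 256.00 = 1801.50.
Lower fence = Q1 − 1.5·IQR = 256.00 − 2702.25 = -2446.25.
Upper fence = Q3 + 1.5·IQR = 2057.50 + 2702.25 = 4759.75.
2025 lies within [-2446.25, 4759.75].

no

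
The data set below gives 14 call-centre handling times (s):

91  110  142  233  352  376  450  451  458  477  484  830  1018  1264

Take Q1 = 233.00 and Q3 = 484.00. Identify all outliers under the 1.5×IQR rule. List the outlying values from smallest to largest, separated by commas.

IQR = Q3 − Q1 = 484.00 − 233.00 = 251.00.
Lower fence = Q1 − 1.5·IQR = 233.00 − 376.50 = -143.50.
Upper fence = Q3 + 1.5·IQR = 484.00 + 376.50 = 860.50.
1018 > 860.50 → outlier.
1264 > 860.50 → outlier.
All remaining values lie within [-143.50, 860.50].

1018, 1264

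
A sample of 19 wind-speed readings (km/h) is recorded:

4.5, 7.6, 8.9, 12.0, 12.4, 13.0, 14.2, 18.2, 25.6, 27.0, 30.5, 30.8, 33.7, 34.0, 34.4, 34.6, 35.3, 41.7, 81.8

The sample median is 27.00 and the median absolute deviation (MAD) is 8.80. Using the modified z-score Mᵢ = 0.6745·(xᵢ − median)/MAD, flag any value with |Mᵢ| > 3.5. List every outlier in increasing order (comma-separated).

81.8

|Mᵢ| > 3.5 ⇔ |xᵢ − 27.00| > 3.5·8.80/0.6745 = 45.66.
So outliers lie outside [-18.66, 72.66].
81.8: M = 4.20 → outlier.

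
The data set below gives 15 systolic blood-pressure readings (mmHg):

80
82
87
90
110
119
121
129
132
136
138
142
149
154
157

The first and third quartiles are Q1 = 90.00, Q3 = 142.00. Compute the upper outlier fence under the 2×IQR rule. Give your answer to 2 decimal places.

IQR = Q3 − Q1 = 142.00 − 90.00 = 52.00.
Lower fence = Q1 − 2·IQR = 90.00 − 104.00 = -14.00.
Upper fence = Q3 + 2·IQR = 142.00 + 104.00 = 246.00.

246.00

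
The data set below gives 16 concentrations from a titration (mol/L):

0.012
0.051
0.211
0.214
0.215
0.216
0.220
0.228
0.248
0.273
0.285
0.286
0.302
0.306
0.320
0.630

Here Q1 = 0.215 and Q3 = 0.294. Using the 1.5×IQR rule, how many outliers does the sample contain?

IQR = 0.079; fences at 0.215 − 0.1185 = 0.0965 and 0.294 + 0.1185 = 0.4125.
Outside the cutoffs: 0.012, 0.051, 0.630.

3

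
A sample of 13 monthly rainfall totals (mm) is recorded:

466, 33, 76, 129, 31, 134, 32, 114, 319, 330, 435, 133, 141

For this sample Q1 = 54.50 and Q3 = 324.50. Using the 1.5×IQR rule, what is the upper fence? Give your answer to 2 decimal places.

IQR = Q3 − Q1 = 324.50 − 54.50 = 270.00.
Lower fence = Q1 − 1.5·IQR = 54.50 − 405.00 = -350.50.
Upper fence = Q3 + 1.5·IQR = 324.50 + 405.00 = 729.50.

729.50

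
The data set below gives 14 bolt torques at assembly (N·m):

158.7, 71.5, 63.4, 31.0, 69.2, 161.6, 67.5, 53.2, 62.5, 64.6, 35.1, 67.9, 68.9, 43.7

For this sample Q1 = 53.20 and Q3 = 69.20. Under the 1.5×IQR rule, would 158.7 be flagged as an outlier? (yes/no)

yes

IQR = Q3 − Q1 = 69.20 − 53.20 = 16.00.
Lower fence = Q1 − 1.5·IQR = 53.20 − 24.00 = 29.20.
Upper fence = Q3 + 1.5·IQR = 69.20 + 24.00 = 93.20.
158.7 lies above the upper fence.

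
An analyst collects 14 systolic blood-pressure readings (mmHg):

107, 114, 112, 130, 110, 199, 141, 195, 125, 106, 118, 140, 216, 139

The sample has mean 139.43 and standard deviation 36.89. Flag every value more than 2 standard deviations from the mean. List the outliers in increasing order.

Cutoffs at x̄ ± 2s: 139.43 ± 2·36.89 = [65.65, 213.21].
216: z = 2.08, |z| > 2 → outlier.
Every other value lies within [65.65, 213.21].

216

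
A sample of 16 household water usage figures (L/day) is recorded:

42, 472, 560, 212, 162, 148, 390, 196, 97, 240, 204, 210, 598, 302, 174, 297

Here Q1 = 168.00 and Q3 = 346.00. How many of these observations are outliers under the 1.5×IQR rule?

IQR = 178.00; fences at 168.00 − 267.00 = -99.00 and 346.00 + 267.00 = 613.00.
Every value lies within the cutoffs.

0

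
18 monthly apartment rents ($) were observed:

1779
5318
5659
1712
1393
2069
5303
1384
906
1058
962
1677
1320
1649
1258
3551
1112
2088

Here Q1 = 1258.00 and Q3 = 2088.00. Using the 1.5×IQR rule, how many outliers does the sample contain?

IQR = 830.00; fences at 1258.00 − 1245.00 = 13.00 and 2088.00 + 1245.00 = 3333.00.
Outside the cutoffs: 3551, 5303, 5318, 5659.

4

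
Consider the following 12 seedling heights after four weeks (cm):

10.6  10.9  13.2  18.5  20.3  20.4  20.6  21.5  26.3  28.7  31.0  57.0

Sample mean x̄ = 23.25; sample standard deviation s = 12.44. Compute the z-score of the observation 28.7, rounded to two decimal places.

z = (28.7 − 23.25) / 12.44 = 0.44.

0.44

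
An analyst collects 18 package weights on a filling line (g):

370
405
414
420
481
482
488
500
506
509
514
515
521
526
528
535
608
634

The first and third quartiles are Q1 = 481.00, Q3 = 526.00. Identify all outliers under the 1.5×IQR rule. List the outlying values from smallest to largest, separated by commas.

370, 405, 608, 634

IQR = Q3 − Q1 = 526.00 − 481.00 = 45.00.
Lower fence = Q1 − 1.5·IQR = 481.00 − 67.50 = 413.50.
Upper fence = Q3 + 1.5·IQR = 526.00 + 67.50 = 593.50.
370 < 413.50 → outlier.
405 < 413.50 → outlier.
608 > 593.50 → outlier.
634 > 593.50 → outlier.
All remaining values lie within [413.50, 593.50].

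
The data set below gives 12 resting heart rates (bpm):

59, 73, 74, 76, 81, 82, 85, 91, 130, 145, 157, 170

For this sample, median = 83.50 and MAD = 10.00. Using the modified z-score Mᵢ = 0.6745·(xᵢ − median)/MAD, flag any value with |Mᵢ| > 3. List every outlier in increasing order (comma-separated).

|Mᵢ| > 3 ⇔ |xᵢ − 83.50| > 3·10.00/0.6745 = 44.48.
So outliers lie outside [39.02, 127.98].
130: M = 3.14 → outlier.
145: M = 4.15 → outlier.
157: M = 4.96 → outlier.
170: M = 5.83 → outlier.

130, 145, 157, 170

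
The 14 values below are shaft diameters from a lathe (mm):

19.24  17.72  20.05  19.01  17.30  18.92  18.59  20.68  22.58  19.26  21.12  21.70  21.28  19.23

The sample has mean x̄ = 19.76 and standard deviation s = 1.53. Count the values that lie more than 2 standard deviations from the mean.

0

Cutoffs: x̄ ± 2s = [16.70, 22.82].
Every value lies within the cutoffs.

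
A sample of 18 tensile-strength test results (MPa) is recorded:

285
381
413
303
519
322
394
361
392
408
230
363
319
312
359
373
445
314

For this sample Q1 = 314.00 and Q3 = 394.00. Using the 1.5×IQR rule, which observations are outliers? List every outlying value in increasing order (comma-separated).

519

IQR = Q3 − Q1 = 394.00 − 314.00 = 80.00.
Lower fence = Q1 − 1.5·IQR = 314.00 − 120.00 = 194.00.
Upper fence = Q3 + 1.5·IQR = 394.00 + 120.00 = 514.00.
519 > 514.00 → outlier.
All remaining values lie within [194.00, 514.00].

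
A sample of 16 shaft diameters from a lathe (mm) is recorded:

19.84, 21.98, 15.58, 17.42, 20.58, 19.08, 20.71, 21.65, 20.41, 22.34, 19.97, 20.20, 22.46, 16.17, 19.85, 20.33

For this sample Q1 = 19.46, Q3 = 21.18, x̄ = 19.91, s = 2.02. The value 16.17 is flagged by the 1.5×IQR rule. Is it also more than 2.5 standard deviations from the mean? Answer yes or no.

z = (16.17 − 19.91) / 2.02 = -1.85.
|z| = 1.85 ≤ 2.5.

no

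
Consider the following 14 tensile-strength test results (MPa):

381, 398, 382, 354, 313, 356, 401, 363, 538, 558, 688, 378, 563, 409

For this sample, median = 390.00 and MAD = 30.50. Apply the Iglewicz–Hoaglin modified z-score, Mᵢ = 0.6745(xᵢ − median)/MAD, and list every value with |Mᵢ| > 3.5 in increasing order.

558, 563, 688

|Mᵢ| > 3.5 ⇔ |xᵢ − 390.00| > 3.5·30.50/0.6745 = 158.27.
So outliers lie outside [231.73, 548.27].
558: M = 3.72 → outlier.
563: M = 3.83 → outlier.
688: M = 6.59 → outlier.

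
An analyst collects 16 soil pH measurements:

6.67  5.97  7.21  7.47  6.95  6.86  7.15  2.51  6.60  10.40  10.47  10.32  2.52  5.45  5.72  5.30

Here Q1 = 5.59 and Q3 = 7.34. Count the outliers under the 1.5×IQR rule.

5

IQR = 1.75; fences at 5.59 − 2.625 = 2.965 and 7.34 + 2.625 = 9.965.
Outside the cutoffs: 2.51, 2.52, 10.32, 10.40, 10.47.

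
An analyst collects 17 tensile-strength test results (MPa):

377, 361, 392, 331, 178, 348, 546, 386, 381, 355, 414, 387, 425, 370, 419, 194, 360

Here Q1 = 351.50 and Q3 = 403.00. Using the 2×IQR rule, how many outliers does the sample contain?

3

IQR = 51.50; fences at 351.50 − 103.00 = 248.50 and 403.00 + 103.00 = 506.00.
Outside the cutoffs: 178, 194, 546.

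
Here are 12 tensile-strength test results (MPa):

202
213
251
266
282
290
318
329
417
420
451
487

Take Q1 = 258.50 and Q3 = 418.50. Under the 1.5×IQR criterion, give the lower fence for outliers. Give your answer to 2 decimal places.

18.50

IQR = Q3 − Q1 = 418.50 − 258.50 = 160.00.
Lower fence = Q1 − 1.5·IQR = 258.50 − 240.00 = 18.50.
Upper fence = Q3 + 1.5·IQR = 418.50 + 240.00 = 658.50.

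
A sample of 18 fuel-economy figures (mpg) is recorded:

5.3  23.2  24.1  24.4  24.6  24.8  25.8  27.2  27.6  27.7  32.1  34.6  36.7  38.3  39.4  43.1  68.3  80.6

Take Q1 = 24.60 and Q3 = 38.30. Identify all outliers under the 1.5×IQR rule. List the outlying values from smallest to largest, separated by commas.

IQR = Q3 − Q1 = 38.30 − 24.60 = 13.70.
Lower fence = Q1 − 1.5·IQR = 24.60 − 20.55 = 4.05.
Upper fence = Q3 + 1.5·IQR = 38.30 + 20.55 = 58.85.
68.3 > 58.85 → outlier.
80.6 > 58.85 → outlier.
All remaining values lie within [4.05, 58.85].

68.3, 80.6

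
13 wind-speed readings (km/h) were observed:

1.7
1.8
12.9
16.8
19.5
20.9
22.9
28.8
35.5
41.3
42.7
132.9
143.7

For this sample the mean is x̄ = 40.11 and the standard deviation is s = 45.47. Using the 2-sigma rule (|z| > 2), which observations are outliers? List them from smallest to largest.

132.9, 143.7

Cutoffs at x̄ ± 2s: 40.11 ± 2·45.47 = [-50.83, 131.05].
132.9: z = 2.04, |z| > 2 → outlier.
143.7: z = 2.28, |z| > 2 → outlier.
Every other value lies within [-50.83, 131.05].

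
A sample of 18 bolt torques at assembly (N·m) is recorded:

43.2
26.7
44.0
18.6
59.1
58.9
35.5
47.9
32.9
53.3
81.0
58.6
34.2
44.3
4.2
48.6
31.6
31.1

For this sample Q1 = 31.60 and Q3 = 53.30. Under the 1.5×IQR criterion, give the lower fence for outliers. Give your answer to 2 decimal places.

IQR = Q3 − Q1 = 53.30 − 31.60 = 21.70.
Lower fence = Q1 − 1.5·IQR = 31.60 − 32.55 = -0.95.
Upper fence = Q3 + 1.5·IQR = 53.30 + 32.55 = 85.85.

-0.95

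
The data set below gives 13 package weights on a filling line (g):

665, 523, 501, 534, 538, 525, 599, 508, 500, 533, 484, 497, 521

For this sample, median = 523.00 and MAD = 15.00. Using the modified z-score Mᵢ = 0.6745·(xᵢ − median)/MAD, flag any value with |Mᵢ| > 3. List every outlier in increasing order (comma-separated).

|Mᵢ| > 3 ⇔ |xᵢ − 523.00| > 3·15.00/0.6745 = 66.72.
So outliers lie outside [456.28, 589.72].
599: M = 3.42 → outlier.
665: M = 6.39 → outlier.

599, 665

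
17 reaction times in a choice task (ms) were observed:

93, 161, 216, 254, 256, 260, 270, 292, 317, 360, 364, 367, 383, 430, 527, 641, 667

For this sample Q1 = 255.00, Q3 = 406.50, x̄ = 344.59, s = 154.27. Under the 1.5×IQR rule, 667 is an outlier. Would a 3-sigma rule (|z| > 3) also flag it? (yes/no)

z = (667 − 344.59) / 154.27 = 2.09.
|z| = 2.09 ≤ 3.

no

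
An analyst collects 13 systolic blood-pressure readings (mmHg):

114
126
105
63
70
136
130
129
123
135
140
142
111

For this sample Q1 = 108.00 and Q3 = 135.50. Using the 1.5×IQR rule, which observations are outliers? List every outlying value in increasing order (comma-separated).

63

IQR = Q3 − Q1 = 135.50 − 108.00 = 27.50.
Lower fence = Q1 − 1.5·IQR = 108.00 − 41.25 = 66.75.
Upper fence = Q3 + 1.5·IQR = 135.50 + 41.25 = 176.75.
63 < 66.75 → outlier.
All remaining values lie within [66.75, 176.75].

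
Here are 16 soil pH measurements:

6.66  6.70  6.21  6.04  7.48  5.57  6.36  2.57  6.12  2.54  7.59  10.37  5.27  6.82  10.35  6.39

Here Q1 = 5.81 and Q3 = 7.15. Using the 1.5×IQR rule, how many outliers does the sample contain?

IQR = 1.34; fences at 5.81 − 2.01 = 3.80 and 7.15 + 2.01 = 9.16.
Outside the cutoffs: 2.54, 2.57, 10.35, 10.37.

4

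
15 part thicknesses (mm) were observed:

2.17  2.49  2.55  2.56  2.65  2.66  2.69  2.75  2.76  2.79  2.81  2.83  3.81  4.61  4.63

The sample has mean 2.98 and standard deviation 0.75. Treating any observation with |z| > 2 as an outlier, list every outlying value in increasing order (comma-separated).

4.61, 4.63

Cutoffs at x̄ ± 2s: 2.98 ± 2·0.75 = [1.48, 4.48].
4.61: z = 2.17, |z| > 2 → outlier.
4.63: z = 2.20, |z| > 2 → outlier.
Every other value lies within [1.48, 4.48].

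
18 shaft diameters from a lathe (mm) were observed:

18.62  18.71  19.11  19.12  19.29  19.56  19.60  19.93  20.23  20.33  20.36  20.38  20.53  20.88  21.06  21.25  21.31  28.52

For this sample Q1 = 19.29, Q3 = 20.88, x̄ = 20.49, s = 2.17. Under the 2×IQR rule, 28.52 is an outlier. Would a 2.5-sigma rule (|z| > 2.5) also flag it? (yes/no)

z = (28.52 − 20.49) / 2.17 = 3.70.
|z| = 3.70 > 2.5.

yes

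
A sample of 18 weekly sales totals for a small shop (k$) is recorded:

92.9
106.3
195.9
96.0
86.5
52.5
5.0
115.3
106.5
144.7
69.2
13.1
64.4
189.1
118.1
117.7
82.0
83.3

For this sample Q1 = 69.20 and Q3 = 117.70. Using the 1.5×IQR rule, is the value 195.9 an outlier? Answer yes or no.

IQR = Q3 − Q1 = 117.70 − 69.20 = 48.50.
Lower fence = Q1 − 1.5·IQR = 69.20 − 72.75 = -3.55.
Upper fence = Q3 + 1.5·IQR = 117.70 + 72.75 = 190.45.
195.9 lies above the upper fence.

yes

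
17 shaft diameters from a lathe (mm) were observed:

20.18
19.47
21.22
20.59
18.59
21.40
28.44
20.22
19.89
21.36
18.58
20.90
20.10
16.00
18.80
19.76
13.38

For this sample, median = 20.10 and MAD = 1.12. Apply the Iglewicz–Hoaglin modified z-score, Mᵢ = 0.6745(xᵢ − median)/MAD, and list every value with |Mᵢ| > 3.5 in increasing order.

|Mᵢ| > 3.5 ⇔ |xᵢ − 20.10| > 3.5·1.12/0.6745 = 5.81.
So outliers lie outside [14.29, 25.91].
13.38: M = -4.05 → outlier.
28.44: M = 5.02 → outlier.

13.38, 28.44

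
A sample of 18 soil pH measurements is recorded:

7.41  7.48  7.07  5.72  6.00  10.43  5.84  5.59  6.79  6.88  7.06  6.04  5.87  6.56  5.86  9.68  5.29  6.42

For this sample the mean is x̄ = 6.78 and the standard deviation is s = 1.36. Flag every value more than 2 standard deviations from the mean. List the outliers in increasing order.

9.68, 10.43

Cutoffs at x̄ ± 2s: 6.78 ± 2·1.36 = [4.06, 9.50].
9.68: z = 2.13, |z| > 2 → outlier.
10.43: z = 2.68, |z| > 2 → outlier.
Every other value lies within [4.06, 9.50].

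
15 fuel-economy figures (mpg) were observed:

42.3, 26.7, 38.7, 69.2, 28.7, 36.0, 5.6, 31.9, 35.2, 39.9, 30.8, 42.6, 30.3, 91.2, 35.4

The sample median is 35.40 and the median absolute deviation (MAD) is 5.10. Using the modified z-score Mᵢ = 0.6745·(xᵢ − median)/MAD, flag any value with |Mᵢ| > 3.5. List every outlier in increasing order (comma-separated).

5.6, 69.2, 91.2

|Mᵢ| > 3.5 ⇔ |xᵢ − 35.40| > 3.5·5.10/0.6745 = 26.46.
So outliers lie outside [8.94, 61.86].
5.6: M = -3.94 → outlier.
69.2: M = 4.47 → outlier.
91.2: M = 7.38 → outlier.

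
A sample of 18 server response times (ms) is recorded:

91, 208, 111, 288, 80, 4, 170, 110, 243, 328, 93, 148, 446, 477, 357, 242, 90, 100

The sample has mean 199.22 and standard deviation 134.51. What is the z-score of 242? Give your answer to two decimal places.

0.32

z = (242 − 199.22) / 134.51 = 0.32.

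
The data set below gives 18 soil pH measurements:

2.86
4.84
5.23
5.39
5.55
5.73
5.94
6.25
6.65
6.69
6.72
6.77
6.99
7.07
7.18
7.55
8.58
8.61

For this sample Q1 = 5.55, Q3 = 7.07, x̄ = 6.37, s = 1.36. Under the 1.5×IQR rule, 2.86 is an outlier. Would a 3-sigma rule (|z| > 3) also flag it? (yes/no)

no

z = (2.86 − 6.37) / 1.36 = -2.58.
|z| = 2.58 ≤ 3.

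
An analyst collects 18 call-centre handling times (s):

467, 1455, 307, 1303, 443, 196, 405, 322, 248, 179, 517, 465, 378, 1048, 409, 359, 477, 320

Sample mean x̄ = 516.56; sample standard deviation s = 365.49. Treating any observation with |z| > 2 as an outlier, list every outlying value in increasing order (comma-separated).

Cutoffs at x̄ ± 2s: 516.56 ± 2·365.49 = [-214.42, 1247.54].
1303: z = 2.15, |z| > 2 → outlier.
1455: z = 2.57, |z| > 2 → outlier.
Every other value lies within [-214.42, 1247.54].

1303, 1455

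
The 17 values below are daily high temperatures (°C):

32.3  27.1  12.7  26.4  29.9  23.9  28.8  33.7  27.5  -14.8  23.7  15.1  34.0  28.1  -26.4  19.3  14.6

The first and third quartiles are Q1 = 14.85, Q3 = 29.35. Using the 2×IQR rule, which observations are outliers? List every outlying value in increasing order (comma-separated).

IQR = Q3 − Q1 = 29.35 − 14.85 = 14.50.
Lower fence = Q1 − 2·IQR = 14.85 − 29.00 = -14.15.
Upper fence = Q3 + 2·IQR = 29.35 + 29.00 = 58.35.
-26.4 < -14.15 → outlier.
-14.8 < -14.15 → outlier.
All remaining values lie within [-14.15, 58.35].

-26.4, -14.8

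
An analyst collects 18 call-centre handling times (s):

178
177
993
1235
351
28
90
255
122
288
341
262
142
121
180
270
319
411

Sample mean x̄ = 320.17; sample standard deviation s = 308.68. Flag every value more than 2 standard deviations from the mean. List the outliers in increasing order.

Cutoffs at x̄ ± 2s: 320.17 ± 2·308.68 = [-297.19, 937.53].
993: z = 2.18, |z| > 2 → outlier.
1235: z = 2.96, |z| > 2 → outlier.
Every other value lies within [-297.19, 937.53].

993, 1235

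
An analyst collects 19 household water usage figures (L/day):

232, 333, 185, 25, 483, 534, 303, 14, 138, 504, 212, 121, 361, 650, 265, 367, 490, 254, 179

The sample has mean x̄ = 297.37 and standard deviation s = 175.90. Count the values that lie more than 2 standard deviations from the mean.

Cutoffs: x̄ ± 2s = [-54.43, 649.17].
Outside the cutoffs: 650.

1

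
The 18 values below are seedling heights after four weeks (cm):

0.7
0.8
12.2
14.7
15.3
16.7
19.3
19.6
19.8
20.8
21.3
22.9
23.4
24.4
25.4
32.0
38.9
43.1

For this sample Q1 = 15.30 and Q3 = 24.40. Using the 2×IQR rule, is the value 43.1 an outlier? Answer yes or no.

IQR = Q3 − Q1 = 24.40 − 15.30 = 9.10.
Lower fence = Q1 − 2·IQR = 15.30 − 18.20 = -2.90.
Upper fence = Q3 + 2·IQR = 24.40 + 18.20 = 42.60.
43.1 lies above the upper fence.

yes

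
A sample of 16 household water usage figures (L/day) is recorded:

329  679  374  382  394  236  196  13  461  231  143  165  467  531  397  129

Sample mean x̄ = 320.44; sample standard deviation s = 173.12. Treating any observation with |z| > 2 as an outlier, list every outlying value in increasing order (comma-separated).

Cutoffs at x̄ ± 2s: 320.44 ± 2·173.12 = [-25.80, 666.68].
679: z = 2.07, |z| > 2 → outlier.
Every other value lies within [-25.80, 666.68].

679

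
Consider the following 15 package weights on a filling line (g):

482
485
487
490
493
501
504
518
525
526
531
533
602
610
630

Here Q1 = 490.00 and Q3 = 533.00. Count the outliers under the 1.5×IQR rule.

3

IQR = 43.00; fences at 490.00 − 64.50 = 425.50 and 533.00 + 64.50 = 597.50.
Outside the cutoffs: 602, 610, 630.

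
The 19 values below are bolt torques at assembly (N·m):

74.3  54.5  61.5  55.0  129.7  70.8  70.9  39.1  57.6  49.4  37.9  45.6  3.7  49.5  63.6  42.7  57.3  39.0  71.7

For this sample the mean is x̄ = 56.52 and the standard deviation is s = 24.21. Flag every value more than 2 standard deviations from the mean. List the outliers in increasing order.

3.7, 129.7

Cutoffs at x̄ ± 2s: 56.52 ± 2·24.21 = [8.10, 104.94].
3.7: z = -2.18, |z| > 2 → outlier.
129.7: z = 3.02, |z| > 2 → outlier.
Every other value lies within [8.10, 104.94].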